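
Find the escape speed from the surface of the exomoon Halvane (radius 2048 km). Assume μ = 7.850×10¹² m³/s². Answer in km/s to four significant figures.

v_esc ≈ 2.769 km/s

r = R = 2.048×10⁶ m.
Escape speed v_esc = √(2μ/r) = √(2 × 7.850×10¹² / 2.048×10⁶) = √(7.666×10⁶) = 2769 m/s.
= 2.769 km/s.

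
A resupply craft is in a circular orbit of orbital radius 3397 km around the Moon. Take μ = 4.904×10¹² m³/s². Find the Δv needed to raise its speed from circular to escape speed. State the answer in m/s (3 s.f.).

Δv ≈ 498 m/s

r = 3397 km = 3.397×10⁶ m.
Circular speed v_c = √(μ/r) = 1202 m/s.
Escape speed v_esc = √(2μ/r) = √2 × v_c = 1699 m/s.
Δv = v_esc − v_c = 497.7 m/s.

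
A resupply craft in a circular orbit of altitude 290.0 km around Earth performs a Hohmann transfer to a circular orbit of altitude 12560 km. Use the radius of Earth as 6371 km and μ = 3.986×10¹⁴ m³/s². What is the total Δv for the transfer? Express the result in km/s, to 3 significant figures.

r₁ = 6371 + 290.0 = 6661.0 km = 6.6610×10⁶ m.
r₂ = 6371 + 12560 = 18931 km = 1.8931×10⁷ m.
Transfer ellipse a_t = (r₁ + r₂)/2 = 1.280×10⁷ m.
At r₁: circular v_c1 = √(μ/r₁) = 7736 m/s; transfer-perigee v_p = √[μ(2/r₁ − 1/a_t)] = 9409 m/s.
Δv₁ = v_p − v_c1 = 1673 m/s.
At r₂: circular v_c2 = √(μ/r₂) = 4589 m/s; transfer-apogee v_a = √[μ(2/r₂ − 1/a_t)] = 3311 m/s.
Δv₂ = v_c2 − v_a = 1278 m/s.
Total Δv = Δv₁ + Δv₂ = 2951 m/s = 2.951 km/s.

Δv_total ≈ 2.95 km/s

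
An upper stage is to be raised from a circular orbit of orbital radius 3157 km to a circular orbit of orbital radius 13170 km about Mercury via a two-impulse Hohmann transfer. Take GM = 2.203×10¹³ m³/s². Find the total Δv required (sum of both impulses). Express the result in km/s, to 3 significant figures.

Δv_total ≈ 1.20 km/s

r₁ = 3157 km = 3.157×10⁶ m.
r₂ = 13170 km = 1.317×10⁷ m.
Transfer ellipse a_t = (r₁ + r₂)/2 = 8.164×10⁶ m.
At r₁: circular v_c1 = √(μ/r₁) = 2642 m/s; transfer-periherm v_p = √[μ(2/r₁ − 1/a_t)] = 3355 m/s.
Δv₁ = v_p − v_c1 = 713.6 m/s.
At r₂: circular v_c2 = √(μ/r₂) = 1293 m/s; transfer-apoherm v_a = √[μ(2/r₂ − 1/a_t)] = 804.3 m/s.
Δv₂ = v_c2 − v_a = 489.1 m/s.
Total Δv = Δv₁ + Δv₂ = 1203 m/s = 1.203 km/s.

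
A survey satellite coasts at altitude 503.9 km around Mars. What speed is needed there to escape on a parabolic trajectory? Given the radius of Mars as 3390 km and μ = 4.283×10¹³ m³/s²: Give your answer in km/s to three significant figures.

v_esc ≈ 4.69 km/s

r = 3390 + 503.9 = 3893.9 km = 3.8939×10⁶ m.
Escape speed v_esc = √(2μ/r) = √(2 × 4.283×10¹³ / 3.894×10⁶) = √(2.200×10⁷) = 4690 m/s.
= 4.690 km/s.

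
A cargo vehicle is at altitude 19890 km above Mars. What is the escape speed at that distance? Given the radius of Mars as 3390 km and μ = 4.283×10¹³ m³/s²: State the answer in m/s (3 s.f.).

r = 3390 + 19890 = 23280 km = 2.3280×10⁷ m.
Escape speed v_esc = √(2μ/r) = √(2 × 4.283×10¹³ / 2.328×10⁷) = √(3.680×10⁶) = 1918 m/s.

v_esc ≈ 1920 m/s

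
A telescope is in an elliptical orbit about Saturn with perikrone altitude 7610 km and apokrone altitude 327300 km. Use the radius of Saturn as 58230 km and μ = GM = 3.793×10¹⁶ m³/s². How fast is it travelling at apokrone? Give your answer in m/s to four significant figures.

r_p = 58230 + 7610 = 65840 km = 6.5840×10⁷ m.
r_a = 58230 + 327300 = 385530 km = 3.8553×10⁸ m.
Semi-major axis a = (r_p + r_a)/2 = 2.2568×10⁵ km = 2.257×10⁸ m.
Vis-viva: v² = μ(2/r − 1/a) = 3.793×10¹⁶ × (5.188×10⁻⁹ − 4.431×10⁻⁹) = 2.870×10⁷ m²/s².
v = 5357 m/s.

v ≈ 5357 m/s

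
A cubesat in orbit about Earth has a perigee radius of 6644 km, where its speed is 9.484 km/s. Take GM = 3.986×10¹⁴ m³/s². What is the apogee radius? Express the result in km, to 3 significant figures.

apogee radius ≈ 19900 km

r_p = 6.644×10⁶ m.
Specific energy ε = v²/2 − μ/r = -1.502×10⁷ J/kg, so a = −μ/(2ε) = 1.327×10⁷ m.
The apsides satisfy r_p + r_a = 2a, so the apogee radius is 2a − r_p = 1.989×10⁷ m = 19892 km.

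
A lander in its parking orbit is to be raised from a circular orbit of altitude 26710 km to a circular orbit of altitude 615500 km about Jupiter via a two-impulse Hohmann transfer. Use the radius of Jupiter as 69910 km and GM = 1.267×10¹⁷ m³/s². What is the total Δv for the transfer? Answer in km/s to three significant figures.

r₁ = 69910 + 26710 = 96620 km = 9.6620×10⁷ m.
r₂ = 69910 + 615500 = 685410 km = 6.8541×10⁸ m.
Transfer ellipse a_t = (r₁ + r₂)/2 = 3.910×10⁸ m.
At r₁: circular v_c1 = √(μ/r₁) = 36210 m/s; transfer-perijove v_p = √[μ(2/r₁ − 1/a_t)] = 47940 m/s.
Δv₁ = v_p − v_c1 = 11730 m/s.
At r₂: circular v_c2 = √(μ/r₂) = 13600 m/s; transfer-apojove v_a = √[μ(2/r₂ − 1/a_t)] = 6758 m/s.
Δv₂ = v_c2 − v_a = 6838 m/s.
Total Δv = Δv₁ + Δv₂ = 18570 m/s = 18.57 km/s.

Δv_total ≈ 18.6 km/s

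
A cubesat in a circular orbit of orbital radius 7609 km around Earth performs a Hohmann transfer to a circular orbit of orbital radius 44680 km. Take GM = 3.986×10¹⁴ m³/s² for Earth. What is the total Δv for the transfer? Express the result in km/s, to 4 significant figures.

Δv_total ≈ 3.599 km/s

r₁ = 7609 km = 7.609×10⁶ m.
r₂ = 44680 km = 4.468×10⁷ m.
Transfer ellipse a_t = (r₁ + r₂)/2 = 2.614×10⁷ m.
At r₁: circular v_c1 = √(μ/r₁) = 7238 m/s; transfer-perigee v_p = √[μ(2/r₁ − 1/a_t)] = 9462 m/s.
Δv₁ = v_p − v_c1 = 2224 m/s.
At r₂: circular v_c2 = √(μ/r₂) = 2987 m/s; transfer-apogee v_a = √[μ(2/r₂ − 1/a_t)] = 1611 m/s.
Δv₂ = v_c2 − v_a = 1376 m/s.
Total Δv = Δv₁ + Δv₂ = 3599 m/s = 3.599 km/s.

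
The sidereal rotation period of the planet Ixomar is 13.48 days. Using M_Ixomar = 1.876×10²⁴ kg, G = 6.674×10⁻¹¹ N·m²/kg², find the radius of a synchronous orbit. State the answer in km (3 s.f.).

μ = GM = 6.674×10⁻¹¹ × 1.876×10²⁴ = 1.252×10¹⁴ m³/s².
T = 13.48 days = 1.165×10⁶ s.
A synchronous orbit has period T, so by Kepler's third law a = (μT²/4π²)^(1/3).
μT²/4π² = 1.252×10¹⁴ × (1.165×10⁶)² / 39.48 = 4.302×10²⁴ m³.
a = 1.626×10⁸ m = 1.6264×10⁵ km.

r_sync ≈ 1.63×10⁵ km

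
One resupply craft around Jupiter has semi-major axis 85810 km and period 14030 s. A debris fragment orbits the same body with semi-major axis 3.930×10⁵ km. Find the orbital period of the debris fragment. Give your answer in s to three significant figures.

Kepler's third law: T² ∝ a³, so T₂ = T₁ (a₂/a₁)^(3/2).
a₂/a₁ = 4.580, (a₂/a₁)^(3/2) = 9.801.
T₂ = 14030 × 9.801 = 1.375×10⁵ s.

T₂ ≈ 1.38×10⁵ s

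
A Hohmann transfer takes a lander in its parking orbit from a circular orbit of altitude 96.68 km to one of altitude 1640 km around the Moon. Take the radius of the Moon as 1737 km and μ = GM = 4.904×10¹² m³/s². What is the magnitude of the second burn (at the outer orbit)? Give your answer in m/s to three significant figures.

Δv ≈ 194 m/s

r₁ = 1737 + 96.68 = 1833.7 km = 1.8337×10⁶ m.
r₂ = 1737 + 1640 = 3377.0 km = 3.3770×10⁶ m.
Transfer ellipse a_t = (r₁ + r₂)/2 = 2.605×10⁶ m.
At r₁: circular v_c1 = √(μ/r₁) = 1635 m/s; transfer-perilune v_p = √[μ(2/r₁ − 1/a_t)] = 1862 m/s.
At r₂: circular v_c2 = √(μ/r₂) = 1205 m/s; transfer-apolune v_a = √[μ(2/r₂ − 1/a_t)] = 1011 m/s.
Δv₂ = v_c2 − v_a = 194.1 m/s.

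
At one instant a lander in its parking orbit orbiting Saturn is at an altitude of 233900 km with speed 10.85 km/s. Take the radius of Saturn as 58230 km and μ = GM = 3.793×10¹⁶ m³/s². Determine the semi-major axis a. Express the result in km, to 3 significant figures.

a ≈ 2.67×10⁵ km

r = 58230 + 233900 = 2.9213×10⁵ km = 2.921×10⁸ m.
Vis-viva rearranged: 1/a = 2/r − v²/μ = 6.846×10⁻⁹ − 3.104×10⁻⁹ = 3.743×10⁻⁹ m⁻¹.
a = 2.672×10⁸ m = 2.6719×10⁵ km.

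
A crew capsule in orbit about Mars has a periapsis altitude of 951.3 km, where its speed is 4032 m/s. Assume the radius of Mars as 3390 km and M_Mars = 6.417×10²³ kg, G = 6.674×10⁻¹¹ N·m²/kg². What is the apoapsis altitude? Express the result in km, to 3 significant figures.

apoapsis altitude ≈ 16900 km

μ = GM = 6.674×10⁻¹¹ × 6.417×10²³ = 4.283×10¹³ m³/s².
r_p = 3390 + 951.3 = 4341.3 km = 4.341×10⁶ m.
Specific energy ε = v²/2 − μ/r = -1.737×10⁶ J/kg, so a = −μ/(2ε) = 1.233×10⁷ m.
The apsides satisfy r_p + r_a = 2a, so the apoapsis radius is 2a − r_p = 2.032×10⁷ m = 20321 km.
Apoapsis altitude = 20321 − 3390 = 16931 km.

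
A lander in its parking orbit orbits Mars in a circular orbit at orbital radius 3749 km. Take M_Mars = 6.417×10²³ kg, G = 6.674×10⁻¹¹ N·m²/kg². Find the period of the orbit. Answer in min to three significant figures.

μ = GM = 6.674×10⁻¹¹ × 6.417×10²³ = 4.283×10¹³ m³/s².
r = 3749 km = 3.749×10⁶ m.
Kepler's third law: T = 2π√(r³/μ) = 2π√((3.749×10⁶)³ / 4.283×10¹³).
r³/μ = 1.230×10⁶ s², so T = 2π × 1.109×10³ = 6.969×10³ s.
Converting: 6.969×10³ s ÷ 60.00 = 116.2 min.

T ≈ 116 min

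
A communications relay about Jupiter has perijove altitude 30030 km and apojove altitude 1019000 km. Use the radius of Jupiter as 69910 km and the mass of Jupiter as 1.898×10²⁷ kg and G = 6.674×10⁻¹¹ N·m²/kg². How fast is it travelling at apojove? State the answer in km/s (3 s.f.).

v ≈ 4.42 km/s

μ = GM = 6.674×10⁻¹¹ × 1.898×10²⁷ = 1.267×10¹⁷ m³/s².
r_p = 69910 + 30030 = 99940 km = 9.9940×10⁷ m.
r_a = 69910 + 1019000 = 1088900 km = 1.0889×10⁹ m.
Semi-major axis a = (r_p + r_a)/2 = 5.9442×10⁵ km = 5.944×10⁸ m.
Vis-viva: v² = μ(2/r − 1/a) = 1.267×10¹⁷ × (1.837×10⁻⁹ − 1.682×10⁻⁹) = 1.956×10⁷ m²/s².
v = 4422 m/s = 4.422 km/s.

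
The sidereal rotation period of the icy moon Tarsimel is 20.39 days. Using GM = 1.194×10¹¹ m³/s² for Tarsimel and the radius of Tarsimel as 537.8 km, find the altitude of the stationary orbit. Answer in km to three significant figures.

h_sync ≈ 20600 km

T = 20.39 days = 1.762×10⁶ s.
A synchronous orbit has period T, so by Kepler's third law a = (μT²/4π²)^(1/3).
μT²/4π² = 1.194×10¹¹ × (1.762×10⁶)² / 39.48 = 9.387×10²¹ m³.
a = 2.109×10⁷ m = 21094 km.
Altitude h = a − R = 21094 − 537.8 = 20557 km.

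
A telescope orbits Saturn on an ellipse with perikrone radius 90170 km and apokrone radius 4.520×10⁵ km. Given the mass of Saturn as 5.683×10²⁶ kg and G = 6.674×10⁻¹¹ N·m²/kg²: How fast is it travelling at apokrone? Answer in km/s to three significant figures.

v ≈ 5.28 km/s

μ = GM = 6.674×10⁻¹¹ × 5.683×10²⁶ = 3.793×10¹⁶ m³/s².
Semi-major axis a = (r_p + r_a)/2 = 2.7108×10⁵ km = 2.711×10⁸ m.
Vis-viva: v² = μ(2/r − 1/a) = 3.793×10¹⁶ × (4.425×10⁻⁹ − 3.689×10⁻⁹) = 2.791×10⁷ m²/s².
v = 5283 m/s = 5.283 km/s.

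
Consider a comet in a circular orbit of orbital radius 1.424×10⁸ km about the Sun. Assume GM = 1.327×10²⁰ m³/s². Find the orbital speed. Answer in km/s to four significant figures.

r = 1.424×10⁸ km = 1.424×10¹¹ m.
For a circular orbit v = √(μ/r) = √(1.327×10²⁰ / 1.424×10¹¹) = √(9.319×10⁸) = 30530 m/s.
That is 30.53 km/s.

v ≈ 30.53 km/s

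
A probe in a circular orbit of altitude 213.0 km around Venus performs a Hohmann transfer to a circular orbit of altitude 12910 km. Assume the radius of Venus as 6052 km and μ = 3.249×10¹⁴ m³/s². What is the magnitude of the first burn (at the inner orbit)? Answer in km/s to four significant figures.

Δv ≈ 1.628 km/s

r₁ = 6052 + 213.0 = 6265.0 km = 6.2650×10⁶ m.
r₂ = 6052 + 12910 = 18962 km = 1.8962×10⁷ m.
Transfer ellipse a_t = (r₁ + r₂)/2 = 1.261×10⁷ m.
At r₁: circular v_c1 = √(μ/r₁) = 7201 m/s; transfer-periapsis v_p = √[μ(2/r₁ − 1/a_t)] = 8830 m/s.
Δv₁ = v_p − v_c1 = 1628 m/s.
= 1.628 km/s.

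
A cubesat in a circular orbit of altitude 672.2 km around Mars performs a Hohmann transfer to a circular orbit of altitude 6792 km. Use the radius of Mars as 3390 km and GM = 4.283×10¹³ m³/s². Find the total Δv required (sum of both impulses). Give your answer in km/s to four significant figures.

r₁ = 3390 + 672.2 = 4062.2 km = 4.0622×10⁶ m.
r₂ = 3390 + 6792 = 10182 km = 1.0182×10⁷ m.
Transfer ellipse a_t = (r₁ + r₂)/2 = 7.122×10⁶ m.
At r₁: circular v_c1 = √(μ/r₁) = 3247 m/s; transfer-periapsis v_p = √[μ(2/r₁ − 1/a_t)] = 3882 m/s.
Δv₁ = v_p − v_c1 = 635.4 m/s.
At r₂: circular v_c2 = √(μ/r₂) = 2051 m/s; transfer-apoapsis v_a = √[μ(2/r₂ − 1/a_t)] = 1549 m/s.
Δv₂ = v_c2 − v_a = 502.0 m/s.
Total Δv = Δv₁ + Δv₂ = 1137 m/s = 1.137 km/s.

Δv_total ≈ 1.137 km/s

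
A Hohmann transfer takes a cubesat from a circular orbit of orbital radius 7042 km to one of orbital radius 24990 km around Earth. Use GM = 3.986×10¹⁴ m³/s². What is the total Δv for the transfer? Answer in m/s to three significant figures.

r₁ = 7042 km = 7.042×10⁶ m.
r₂ = 24990 km = 2.499×10⁷ m.
Transfer ellipse a_t = (r₁ + r₂)/2 = 1.602×10⁷ m.
At r₁: circular v_c1 = √(μ/r₁) = 7524 m/s; transfer-perigee v_p = √[μ(2/r₁ − 1/a_t)] = 9398 m/s.
Δv₁ = v_p − v_c1 = 1874 m/s.
At r₂: circular v_c2 = √(μ/r₂) = 3994 m/s; transfer-apogee v_a = √[μ(2/r₂ − 1/a_t)] = 2648 m/s.
Δv₂ = v_c2 − v_a = 1346 m/s.
Total Δv = Δv₁ + Δv₂ = 3220 m/s.

Δv_total ≈ 3220 m/s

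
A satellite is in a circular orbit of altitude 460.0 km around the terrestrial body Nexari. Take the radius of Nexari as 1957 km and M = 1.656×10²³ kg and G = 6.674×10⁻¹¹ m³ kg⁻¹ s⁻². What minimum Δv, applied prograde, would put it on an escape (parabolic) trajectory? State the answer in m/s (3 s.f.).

Δv ≈ 886 m/s

μ = GM = 6.674×10⁻¹¹ × 1.656×10²³ = 1.105×10¹³ m³/s².
r = 1957 + 460.0 = 2417.0 km = 2.4170×10⁶ m.
Circular speed v_c = √(μ/r) = 2138 m/s.
Escape speed v_esc = √(2μ/r) = √2 × v_c = 3024 m/s.
Δv = v_esc − v_c = 885.7 m/s.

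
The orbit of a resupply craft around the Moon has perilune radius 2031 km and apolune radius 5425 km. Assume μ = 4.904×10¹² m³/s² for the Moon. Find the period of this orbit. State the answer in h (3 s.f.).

Semi-major axis a = (r_p + r_a)/2 = (2031.0 + 5425.0)/2 = 3728.0 km = 3.728×10⁶ m.
By Kepler's third law T = 2π√(a³/μ) = 2π × 3.250×10³ = 2.042×10⁴ s.
= 5.673 h.

T ≈ 5.67 h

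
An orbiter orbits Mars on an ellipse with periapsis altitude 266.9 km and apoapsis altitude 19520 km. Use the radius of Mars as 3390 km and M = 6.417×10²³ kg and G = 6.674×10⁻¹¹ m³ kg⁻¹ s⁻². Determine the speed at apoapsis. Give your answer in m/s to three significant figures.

μ = GM = 6.674×10⁻¹¹ × 6.417×10²³ = 4.283×10¹³ m³/s².
r_p = 3390 + 266.9 = 3656.9 km = 3.6569×10⁶ m.
r_a = 3390 + 19520 = 22910 km = 2.2910×10⁷ m.
Semi-major axis a = (r_p + r_a)/2 = 13283 km = 1.328×10⁷ m.
Vis-viva: v² = μ(2/r − 1/a) = 4.283×10¹³ × (8.730×10⁻⁸ − 7.528×10⁻⁸) = 5.146×10⁵ m²/s².
v = 717.4 m/s.

v ≈ 717 m/s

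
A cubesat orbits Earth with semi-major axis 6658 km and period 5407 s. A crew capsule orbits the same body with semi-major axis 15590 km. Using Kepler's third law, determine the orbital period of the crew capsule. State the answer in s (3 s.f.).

Kepler's third law: T² ∝ a³, so T₂ = T₁ (a₂/a₁)^(3/2).
a₂/a₁ = 2.342, (a₂/a₁)^(3/2) = 3.583.
T₂ = 5407 × 3.583 = 19370 s.

T₂ ≈ 19400 s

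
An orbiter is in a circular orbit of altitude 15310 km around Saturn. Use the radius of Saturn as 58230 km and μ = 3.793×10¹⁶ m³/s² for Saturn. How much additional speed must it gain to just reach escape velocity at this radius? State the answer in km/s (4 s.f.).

r = 58230 + 15310 = 73540 km = 7.3540×10⁷ m.
Circular speed v_c = √(μ/r) = 22710 m/s.
Escape speed v_esc = √(2μ/r) = √2 × v_c = 32120 m/s.
Δv = v_esc − v_c = 9407 m/s = 9.407 km/s.

Δv ≈ 9.407 km/s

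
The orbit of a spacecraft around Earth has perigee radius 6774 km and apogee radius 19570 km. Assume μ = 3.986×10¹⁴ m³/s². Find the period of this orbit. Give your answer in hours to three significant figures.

Semi-major axis a = (r_p + r_a)/2 = (6774.0 + 19570)/2 = 13172 km = 1.317×10⁷ m.
By Kepler's third law T = 2π√(a³/μ) = 2π × 2.394×10³ = 1.504×10⁴ s.
= 4.179 hours.

T ≈ 4.18 hours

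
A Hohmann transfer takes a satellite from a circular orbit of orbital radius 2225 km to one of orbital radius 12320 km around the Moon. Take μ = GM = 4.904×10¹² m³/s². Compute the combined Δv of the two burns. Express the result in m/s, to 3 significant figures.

Δv_total ≈ 730 m/s

r₁ = 2225 km = 2.225×10⁶ m.
r₂ = 12320 km = 1.232×10⁷ m.
Transfer ellipse a_t = (r₁ + r₂)/2 = 7.272×10⁶ m.
At r₁: circular v_c1 = √(μ/r₁) = 1485 m/s; transfer-perilune v_p = √[μ(2/r₁ − 1/a_t)] = 1932 m/s.
Δv₁ = v_p − v_c1 = 447.7 m/s.
At r₂: circular v_c2 = √(μ/r₂) = 630.9 m/s; transfer-apolune v_a = √[μ(2/r₂ − 1/a_t)] = 349.0 m/s.
Δv₂ = v_c2 − v_a = 281.9 m/s.
Total Δv = Δv₁ + Δv₂ = 729.6 m/s.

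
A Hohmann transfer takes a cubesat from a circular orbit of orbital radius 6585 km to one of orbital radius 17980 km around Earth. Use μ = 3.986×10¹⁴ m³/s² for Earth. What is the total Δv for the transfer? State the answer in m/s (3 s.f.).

r₁ = 6585 km = 6.585×10⁶ m.
r₂ = 17980 km = 1.798×10⁷ m.
Transfer ellipse a_t = (r₁ + r₂)/2 = 1.228×10⁷ m.
At r₁: circular v_c1 = √(μ/r₁) = 7780 m/s; transfer-perigee v_p = √[μ(2/r₁ − 1/a_t)] = 9413 m/s.
Δv₁ = v_p − v_c1 = 1633 m/s.
At r₂: circular v_c2 = √(μ/r₂) = 4708 m/s; transfer-apogee v_a = √[μ(2/r₂ − 1/a_t)] = 3448 m/s.
Δv₂ = v_c2 − v_a = 1261 m/s.
Total Δv = Δv₁ + Δv₂ = 2894 m/s.

Δv_total ≈ 2890 m/s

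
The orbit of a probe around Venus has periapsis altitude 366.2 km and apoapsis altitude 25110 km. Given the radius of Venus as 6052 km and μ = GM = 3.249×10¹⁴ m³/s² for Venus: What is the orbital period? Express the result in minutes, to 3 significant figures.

T ≈ 473 minutes

r_p = 6052 + 366.2 = 6418.2 km = 6.4182×10⁶ m.
r_a = 6052 + 25110 = 31162 km = 3.1162×10⁷ m.
Semi-major axis a = (r_p + r_a)/2 = (6418.2 + 31162)/2 = 18790 km = 1.879×10⁷ m.
By Kepler's third law T = 2π√(a³/μ) = 2π × 4.519×10³ = 2.839×10⁴ s.
= 473.2 minutes.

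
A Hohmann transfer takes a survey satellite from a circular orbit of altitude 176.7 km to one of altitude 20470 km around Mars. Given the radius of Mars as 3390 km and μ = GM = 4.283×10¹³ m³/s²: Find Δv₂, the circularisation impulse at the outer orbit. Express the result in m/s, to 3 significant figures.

Δv ≈ 657 m/s

r₁ = 3390 + 176.7 = 3566.7 km = 3.5667×10⁶ m.
r₂ = 3390 + 20470 = 23860 km = 2.3860×10⁷ m.
Transfer ellipse a_t = (r₁ + r₂)/2 = 1.371×10⁷ m.
At r₁: circular v_c1 = √(μ/r₁) = 3465 m/s; transfer-periapsis v_p = √[μ(2/r₁ − 1/a_t)] = 4571 m/s.
At r₂: circular v_c2 = √(μ/r₂) = 1340 m/s; transfer-apoapsis v_a = √[μ(2/r₂ − 1/a_t)] = 683.3 m/s.
Δv₂ = v_c2 − v_a = 656.5 m/s.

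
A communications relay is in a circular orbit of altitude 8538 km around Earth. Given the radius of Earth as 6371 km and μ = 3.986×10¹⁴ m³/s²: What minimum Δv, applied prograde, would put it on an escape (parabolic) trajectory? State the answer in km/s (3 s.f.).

r = 6371 + 8538 = 14909 km = 1.4909×10⁷ m.
Circular speed v_c = √(μ/r) = 5171 m/s.
Escape speed v_esc = √(2μ/r) = √2 × v_c = 7312 m/s.
Δv = v_esc − v_c = 2142 m/s = 2.142 km/s.

Δv ≈ 2.14 km/s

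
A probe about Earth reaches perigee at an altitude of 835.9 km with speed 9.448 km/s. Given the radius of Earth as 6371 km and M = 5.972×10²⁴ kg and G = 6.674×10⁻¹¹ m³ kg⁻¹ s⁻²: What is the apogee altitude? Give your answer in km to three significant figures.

apogee altitude ≈ 23800 km

μ = GM = 6.674×10⁻¹¹ × 5.972×10²⁴ = 3.986×10¹⁴ m³/s².
r_p = 6371 + 835.9 = 7206.9 km = 7.207×10⁶ m.
Specific energy ε = v²/2 − μ/r = -1.067×10⁷ J/kg, so a = −μ/(2ε) = 1.867×10⁷ m.
The apsides satisfy r_p + r_a = 2a, so the apogee radius is 2a − r_p = 3.014×10⁷ m = 30141 km.
Apogee altitude = 30141 − 6371 = 23770 km.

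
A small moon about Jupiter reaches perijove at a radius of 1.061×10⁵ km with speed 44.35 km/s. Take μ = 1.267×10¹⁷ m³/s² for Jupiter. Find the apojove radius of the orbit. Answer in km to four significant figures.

apojove radius ≈ 4.952×10⁵ km

r_p = 1.061×10⁸ m.
Specific energy ε = v²/2 − μ/r = -2.107×10⁸ J/kg, so a = −μ/(2ε) = 3.007×10⁸ m.
The apsides satisfy r_p + r_a = 2a, so the apojove radius is 2a − r_p = 4.952×10⁸ m = 4.9524×10⁵ km.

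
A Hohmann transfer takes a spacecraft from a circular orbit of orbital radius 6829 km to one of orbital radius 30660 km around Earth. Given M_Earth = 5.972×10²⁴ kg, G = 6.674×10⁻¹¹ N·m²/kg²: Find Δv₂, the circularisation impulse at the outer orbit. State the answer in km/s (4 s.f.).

μ = GM = 6.674×10⁻¹¹ × 5.972×10²⁴ = 3.986×10¹⁴ m³/s².
r₁ = 6829 km = 6.829×10⁶ m.
r₂ = 30660 km = 3.066×10⁷ m.
Transfer ellipse a_t = (r₁ + r₂)/2 = 1.874×10⁷ m.
At r₁: circular v_c1 = √(μ/r₁) = 7640 m/s; transfer-perigee v_p = √[μ(2/r₁ − 1/a_t)] = 9771 m/s.
At r₂: circular v_c2 = √(μ/r₂) = 3606 m/s; transfer-apogee v_a = √[μ(2/r₂ − 1/a_t)] = 2176 m/s.
Δv₂ = v_c2 − v_a = 1429 m/s.
= 1.429 km/s.

Δv ≈ 1.429 km/s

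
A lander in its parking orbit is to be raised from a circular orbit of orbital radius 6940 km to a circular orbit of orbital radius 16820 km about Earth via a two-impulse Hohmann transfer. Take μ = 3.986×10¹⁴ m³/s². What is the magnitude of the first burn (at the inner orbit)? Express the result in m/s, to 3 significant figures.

r₁ = 6940 km = 6.940×10⁶ m.
r₂ = 16820 km = 1.682×10⁷ m.
Transfer ellipse a_t = (r₁ + r₂)/2 = 1.188×10⁷ m.
At r₁: circular v_c1 = √(μ/r₁) = 7579 m/s; transfer-perigee v_p = √[μ(2/r₁ − 1/a_t)] = 9018 m/s.
Δv₁ = v_p − v_c1 = 1439 m/s.

Δv ≈ 1440 m/s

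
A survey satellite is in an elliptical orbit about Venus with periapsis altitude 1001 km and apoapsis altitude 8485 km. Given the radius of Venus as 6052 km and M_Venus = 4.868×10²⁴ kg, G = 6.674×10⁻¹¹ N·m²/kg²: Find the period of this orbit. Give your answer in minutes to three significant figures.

T ≈ 206 minutes

μ = GM = 6.674×10⁻¹¹ × 4.868×10²⁴ = 3.249×10¹⁴ m³/s².
r_p = 6052 + 1001 = 7053.0 km = 7.0530×10⁶ m.
r_a = 6052 + 8485 = 14537 km = 1.4537×10⁷ m.
Semi-major axis a = (r_p + r_a)/2 = (7053.0 + 14537)/2 = 10795 km = 1.080×10⁷ m.
By Kepler's third law T = 2π√(a³/μ) = 2π × 1.968×10³ = 1.236×10⁴ s.
= 206.1 minutes.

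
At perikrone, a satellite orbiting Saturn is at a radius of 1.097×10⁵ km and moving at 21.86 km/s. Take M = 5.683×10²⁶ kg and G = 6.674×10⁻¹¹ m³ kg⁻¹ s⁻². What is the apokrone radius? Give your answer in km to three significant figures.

μ = GM = 6.674×10⁻¹¹ × 5.683×10²⁶ = 3.793×10¹⁶ m³/s².
r_p = 1.097×10⁸ m.
Specific energy ε = v²/2 − μ/r = -1.068×10⁸ J/kg, so a = −μ/(2ε) = 1.775×10⁸ m.
The apsides satisfy r_p + r_a = 2a, so the apokrone radius is 2a − r_p = 2.454×10⁸ m = 2.4538×10⁵ km.

apokrone radius ≈ 2.45×10⁵ km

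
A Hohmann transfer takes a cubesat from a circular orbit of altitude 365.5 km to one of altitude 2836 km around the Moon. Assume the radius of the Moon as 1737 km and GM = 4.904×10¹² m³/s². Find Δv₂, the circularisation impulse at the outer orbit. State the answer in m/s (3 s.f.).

r₁ = 1737 + 365.5 = 2102.5 km = 2.1025×10⁶ m.
r₂ = 1737 + 2836 = 4573.0 km = 4.5730×10⁶ m.
Transfer ellipse a_t = (r₁ + r₂)/2 = 3.338×10⁶ m.
At r₁: circular v_c1 = √(μ/r₁) = 1527 m/s; transfer-perilune v_p = √[μ(2/r₁ − 1/a_t)] = 1788 m/s.
At r₂: circular v_c2 = √(μ/r₂) = 1036 m/s; transfer-apolune v_a = √[μ(2/r₂ − 1/a_t)] = 821.9 m/s.
Δv₂ = v_c2 − v_a = 213.7 m/s.

Δv ≈ 214 m/s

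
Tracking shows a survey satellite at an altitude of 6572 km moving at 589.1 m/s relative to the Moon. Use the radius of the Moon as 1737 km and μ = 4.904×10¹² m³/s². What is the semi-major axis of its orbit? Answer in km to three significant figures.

r = 1737 + 6572 = 8309.0 km = 8.309×10⁶ m.
Vis-viva rearranged: 1/a = 2/r − v²/μ = 2.407×10⁻⁷ − 7.077×10⁻⁸ = 1.699×10⁻⁷ m⁻¹.
a = 5.885×10⁶ m = 5884.6 km.

a ≈ 5880 km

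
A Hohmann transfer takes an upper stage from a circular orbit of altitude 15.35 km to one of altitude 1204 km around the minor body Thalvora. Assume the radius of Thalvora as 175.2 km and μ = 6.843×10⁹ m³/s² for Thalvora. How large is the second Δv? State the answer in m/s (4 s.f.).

r₁ = 175.2 + 15.35 = 190.55 km = 1.9055×10⁵ m.
r₂ = 175.2 + 1204 = 1379.2 km = 1.3792×10⁶ m.
Transfer ellipse a_t = (r₁ + r₂)/2 = 7.849×10⁵ m.
At r₁: circular v_c1 = √(μ/r₁) = 189.5 m/s; transfer-periapsis v_p = √[μ(2/r₁ − 1/a_t)] = 251.2 m/s.
At r₂: circular v_c2 = √(μ/r₂) = 70.44 m/s; transfer-apoapsis v_a = √[μ(2/r₂ − 1/a_t)] = 34.71 m/s.
Δv₂ = v_c2 − v_a = 35.73 m/s.

Δv ≈ 35.73 m/s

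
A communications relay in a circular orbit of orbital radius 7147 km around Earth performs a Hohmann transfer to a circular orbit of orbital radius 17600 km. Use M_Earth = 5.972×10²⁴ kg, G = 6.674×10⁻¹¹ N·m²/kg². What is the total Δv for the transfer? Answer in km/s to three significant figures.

μ = GM = 6.674×10⁻¹¹ × 5.972×10²⁴ = 3.986×10¹⁴ m³/s².
r₁ = 7147 km = 7.147×10⁶ m.
r₂ = 17600 km = 1.760×10⁷ m.
Transfer ellipse a_t = (r₁ + r₂)/2 = 1.237×10⁷ m.
At r₁: circular v_c1 = √(μ/r₁) = 7468 m/s; transfer-perigee v_p = √[μ(2/r₁ − 1/a_t)] = 8906 m/s.
Δv₁ = v_p − v_c1 = 1439 m/s.
At r₂: circular v_c2 = √(μ/r₂) = 4759 m/s; transfer-apogee v_a = √[μ(2/r₂ − 1/a_t)] = 3617 m/s.
Δv₂ = v_c2 − v_a = 1142 m/s.
Total Δv = Δv₁ + Δv₂ = 2581 m/s = 2.581 km/s.

Δv_total ≈ 2.58 km/s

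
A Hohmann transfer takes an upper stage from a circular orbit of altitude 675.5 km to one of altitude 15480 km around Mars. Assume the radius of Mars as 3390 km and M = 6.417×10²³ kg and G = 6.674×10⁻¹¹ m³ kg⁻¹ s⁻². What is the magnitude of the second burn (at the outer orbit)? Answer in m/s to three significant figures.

μ = GM = 6.674×10⁻¹¹ × 6.417×10²³ = 4.283×10¹³ m³/s².
r₁ = 3390 + 675.5 = 4065.5 km = 4.0655×10⁶ m.
r₂ = 3390 + 15480 = 18870 km = 1.8870×10⁷ m.
Transfer ellipse a_t = (r₁ + r₂)/2 = 1.147×10⁷ m.
At r₁: circular v_c1 = √(μ/r₁) = 3246 m/s; transfer-periapsis v_p = √[μ(2/r₁ − 1/a_t)] = 4163 m/s.
At r₂: circular v_c2 = √(μ/r₂) = 1507 m/s; transfer-apoapsis v_a = √[μ(2/r₂ − 1/a_t)] = 897.0 m/s.
Δv₂ = v_c2 − v_a = 609.5 m/s.

Δv ≈ 610 m/s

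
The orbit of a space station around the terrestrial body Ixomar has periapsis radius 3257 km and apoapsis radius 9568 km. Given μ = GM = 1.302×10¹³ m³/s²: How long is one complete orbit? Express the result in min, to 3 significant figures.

T ≈ 471 min

Semi-major axis a = (r_p + r_a)/2 = (3257.0 + 9568.0)/2 = 6412.5 km = 6.412×10⁶ m.
By Kepler's third law T = 2π√(a³/μ) = 2π × 4.500×10³ = 2.828×10⁴ s.
= 471.3 min.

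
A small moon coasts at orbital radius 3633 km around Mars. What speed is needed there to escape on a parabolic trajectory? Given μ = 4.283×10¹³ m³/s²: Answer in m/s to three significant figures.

r = 3633 km = 3.633×10⁶ m.
Escape speed v_esc = √(2μ/r) = √(2 × 4.283×10¹³ / 3.633×10⁶) = √(2.358×10⁷) = 4856 m/s.

v_esc ≈ 4860 m/s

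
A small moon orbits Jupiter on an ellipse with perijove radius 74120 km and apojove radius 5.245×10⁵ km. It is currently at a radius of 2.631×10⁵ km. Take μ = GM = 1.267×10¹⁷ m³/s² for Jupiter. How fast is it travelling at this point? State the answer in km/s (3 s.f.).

Semi-major axis a = (r_p + r_a)/2 = 2.9931×10⁵ km = 2.993×10⁸ m.
Vis-viva: v² = μ(2/r − 1/a) = 1.267×10¹⁷ × (7.602×10⁻⁹ − 3.341×10⁻⁹) = 5.398×10⁸ m²/s².
v = 23230 m/s = 23.23 km/s.

v ≈ 23.2 km/s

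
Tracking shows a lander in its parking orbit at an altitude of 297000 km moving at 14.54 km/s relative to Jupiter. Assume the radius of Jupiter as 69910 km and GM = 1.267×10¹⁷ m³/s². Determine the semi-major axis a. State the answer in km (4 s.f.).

r = 69910 + 297000 = 3.6691×10⁵ km = 3.669×10⁸ m.
Specific orbital energy ε = v²/2 − μ/r = (14540)²/2 − 1.267×10¹⁷/3.669×10⁸ = -2.396×10⁸ J/kg.
Since ε = −μ/(2a), a = −μ/(2ε) = 2.644×10⁸ m = 2.6439×10⁵ km.

a ≈ 2.644×10⁵ km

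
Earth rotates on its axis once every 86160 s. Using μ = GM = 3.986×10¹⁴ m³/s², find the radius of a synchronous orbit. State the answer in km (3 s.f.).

r_sync ≈ 42200 km

A synchronous orbit has period T, so by Kepler's third law a = (μT²/4π²)^(1/3).
μT²/4π² = 3.986×10¹⁴ × (8.616×10⁴)² / 39.48 = 7.495×10²² m³.
a = 4.216×10⁷ m = 42163 km.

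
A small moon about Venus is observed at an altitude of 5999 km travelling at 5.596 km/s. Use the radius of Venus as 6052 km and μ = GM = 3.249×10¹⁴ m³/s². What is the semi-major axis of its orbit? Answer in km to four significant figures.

r = 6052 + 5999 = 12051 km = 1.205×10⁷ m.
Vis-viva rearranged: 1/a = 2/r − v²/μ = 1.660×10⁻⁷ − 9.638×10⁻⁸ = 6.958×10⁻⁸ m⁻¹.
a = 1.437×10⁷ m = 14373 km.

a ≈ 14370 km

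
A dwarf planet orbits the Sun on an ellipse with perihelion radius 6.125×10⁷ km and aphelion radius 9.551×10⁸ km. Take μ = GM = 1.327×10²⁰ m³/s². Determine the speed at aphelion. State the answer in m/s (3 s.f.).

Semi-major axis a = (r_p + r_a)/2 = 5.0818×10⁸ km = 5.082×10¹¹ m.
Vis-viva: v² = μ(2/r − 1/a) = 1.327×10²⁰ × (2.094×10⁻¹² − 1.968×10⁻¹²) = 1.675×10⁷ m²/s².
v = 4092 m/s.

v ≈ 4090 m/s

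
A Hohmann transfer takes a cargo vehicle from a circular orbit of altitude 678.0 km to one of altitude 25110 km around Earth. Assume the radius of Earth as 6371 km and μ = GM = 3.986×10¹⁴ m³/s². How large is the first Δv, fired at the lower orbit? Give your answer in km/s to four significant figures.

Δv ≈ 2.093 km/s

r₁ = 6371 + 678.0 = 7049.0 km = 7.0490×10⁶ m.
r₂ = 6371 + 25110 = 31481 km = 3.1481×10⁷ m.
Transfer ellipse a_t = (r₁ + r₂)/2 = 1.926×10⁷ m.
At r₁: circular v_c1 = √(μ/r₁) = 7520 m/s; transfer-perigee v_p = √[μ(2/r₁ − 1/a_t)] = 9613 m/s.
Δv₁ = v_p − v_c1 = 2093 m/s.
= 2.093 km/s.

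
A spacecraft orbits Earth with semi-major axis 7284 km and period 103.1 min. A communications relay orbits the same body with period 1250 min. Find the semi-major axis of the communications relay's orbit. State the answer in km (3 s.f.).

a₂ ≈ 38400 km

Kepler's third law: a³ ∝ T², so a₂ = a₁ (T₂/T₁)^(2/3).
T₂/T₁ = 12.12, (T₂/T₁)^(2/3) = 5.278.
a₂ = 7284 × 5.278 = 38440 km.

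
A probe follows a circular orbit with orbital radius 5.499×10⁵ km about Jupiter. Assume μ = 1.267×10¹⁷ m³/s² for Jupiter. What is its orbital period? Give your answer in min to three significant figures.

T ≈ 3790 min

r = 5.499×10⁵ km = 5.499×10⁸ m.
Kepler's third law: T = 2π√(r³/μ) = 2π√((5.499×10⁸)³ / 1.267×10¹⁷).
r³/μ = 1.312×10⁹ s², so T = 2π × 3.623×10⁴ = 2.276×10⁵ s.
Converting: 2.276×10⁵ s ÷ 60.00 = 3794 min.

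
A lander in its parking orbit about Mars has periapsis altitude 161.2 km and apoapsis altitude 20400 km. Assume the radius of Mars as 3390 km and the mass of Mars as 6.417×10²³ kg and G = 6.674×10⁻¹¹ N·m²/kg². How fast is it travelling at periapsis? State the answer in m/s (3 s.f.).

v ≈ 4580 m/s

μ = GM = 6.674×10⁻¹¹ × 6.417×10²³ = 4.283×10¹³ m³/s².
r_p = 3390 + 161.2 = 3551.2 km = 3.5512×10⁶ m.
r_a = 3390 + 20400 = 23790 km = 2.3790×10⁷ m.
Semi-major axis a = (r_p + r_a)/2 = 13671 km = 1.367×10⁷ m.
Vis-viva: v² = μ(2/r − 1/a) = 4.283×10¹³ × (5.632×10⁻⁷ − 7.315×10⁻⁸) = 2.099×10⁷ m²/s².
v = 4581 m/s.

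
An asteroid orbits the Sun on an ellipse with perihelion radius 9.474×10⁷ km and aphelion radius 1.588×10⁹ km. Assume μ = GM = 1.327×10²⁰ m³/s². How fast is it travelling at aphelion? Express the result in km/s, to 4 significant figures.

v ≈ 3.067 km/s

Semi-major axis a = (r_p + r_a)/2 = 8.4137×10⁸ km = 8.414×10¹¹ m.
Vis-viva: v² = μ(2/r − 1/a) = 1.327×10²⁰ × (1.259×10⁻¹² − 1.189×10⁻¹²) = 9.410×10⁶ m²/s².
v = 3067 m/s = 3.067 km/s.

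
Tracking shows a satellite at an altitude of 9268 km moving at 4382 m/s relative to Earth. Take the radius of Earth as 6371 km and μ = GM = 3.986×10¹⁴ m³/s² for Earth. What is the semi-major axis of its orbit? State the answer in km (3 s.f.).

a ≈ 12500 km

r = 6371 + 9268 = 15639 km = 1.564×10⁷ m.
Vis-viva rearranged: 1/a = 2/r − v²/μ = 1.279×10⁻⁷ − 4.817×10⁻⁸ = 7.971×10⁻⁸ m⁻¹.
a = 1.255×10⁷ m = 12545 km.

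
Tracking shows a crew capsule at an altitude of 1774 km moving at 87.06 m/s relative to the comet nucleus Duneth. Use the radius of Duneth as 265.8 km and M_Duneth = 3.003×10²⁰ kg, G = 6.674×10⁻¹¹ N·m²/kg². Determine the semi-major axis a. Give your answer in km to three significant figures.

a ≈ 1660 km

μ = GM = 6.674×10⁻¹¹ × 3.003×10²⁰ = 2.004×10¹⁰ m³/s².
r = 265.8 + 1774 = 2039.8 km = 2.040×10⁶ m.
Specific orbital energy ε = v²/2 − μ/r = (87.06)²/2 − 2.004×10¹⁰/2.040×10⁶ = -6.036×10³ J/kg.
Since ε = −μ/(2a), a = −μ/(2ε) = 1.660×10⁶ m = 1660.3 km.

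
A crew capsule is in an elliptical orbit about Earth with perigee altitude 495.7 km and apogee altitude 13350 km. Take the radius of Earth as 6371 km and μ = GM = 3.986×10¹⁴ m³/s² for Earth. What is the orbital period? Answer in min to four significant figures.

r_p = 6371 + 495.7 = 6866.7 km = 6.8667×10⁶ m.
r_a = 6371 + 13350 = 19721 km = 1.9721×10⁷ m.
Semi-major axis a = (r_p + r_a)/2 = (6866.7 + 19721)/2 = 13294 km = 1.329×10⁷ m.
By Kepler's third law T = 2π√(a³/μ) = 2π × 2.428×10³ = 1.525×10⁴ s.
= 254.2 min.

T ≈ 254.2 min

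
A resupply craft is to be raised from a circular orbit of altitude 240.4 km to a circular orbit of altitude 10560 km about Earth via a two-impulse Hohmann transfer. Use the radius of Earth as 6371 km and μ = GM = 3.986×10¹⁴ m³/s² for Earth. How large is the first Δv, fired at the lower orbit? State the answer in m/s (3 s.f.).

Δv ≈ 1550 m/s

r₁ = 6371 + 240.4 = 6611.4 km = 6.6114×10⁶ m.
r₂ = 6371 + 10560 = 16931 km = 1.6931×10⁷ m.
Transfer ellipse a_t = (r₁ + r₂)/2 = 1.177×10⁷ m.
At r₁: circular v_c1 = √(μ/r₁) = 7765 m/s; transfer-perigee v_p = √[μ(2/r₁ − 1/a_t)] = 9312 m/s.
Δv₁ = v_p − v_c1 = 1548 m/s.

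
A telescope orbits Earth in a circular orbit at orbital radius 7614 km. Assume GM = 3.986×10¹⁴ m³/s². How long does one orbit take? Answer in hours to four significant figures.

T ≈ 1.837 hours

r = 7614 km = 7.614×10⁶ m.
Kepler's third law: T = 2π√(r³/μ) = 2π√((7.614×10⁶)³ / 3.986×10¹⁴).
r³/μ = 1.107×10⁶ s², so T = 2π × 1.052×10³ = 6.612×10³ s.
Converting: 6.612×10³ s ÷ 3600 = 1.837 hours.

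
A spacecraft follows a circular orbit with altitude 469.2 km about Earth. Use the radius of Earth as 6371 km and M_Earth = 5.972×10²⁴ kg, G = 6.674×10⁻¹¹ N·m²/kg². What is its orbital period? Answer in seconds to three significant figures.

μ = GM = 6.674×10⁻¹¹ × 5.972×10²⁴ = 3.986×10¹⁴ m³/s².
r = 6371 + 469.2 = 6840.2 km = 6.8402×10⁶ m.
Kepler's third law: T = 2π√(r³/μ) = 2π√((6.840×10⁶)³ / 3.986×10¹⁴).
r³/μ = 8.030×10⁵ s², so T = 2π × 8.961×10² = 5.630×10³ s.

T ≈ 5630 seconds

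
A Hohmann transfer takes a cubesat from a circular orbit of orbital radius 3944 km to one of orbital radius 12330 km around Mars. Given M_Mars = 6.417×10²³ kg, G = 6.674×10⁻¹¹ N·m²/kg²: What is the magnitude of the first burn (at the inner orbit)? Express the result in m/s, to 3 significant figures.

μ = GM = 6.674×10⁻¹¹ × 6.417×10²³ = 4.283×10¹³ m³/s².
r₁ = 3944 km = 3.944×10⁶ m.
r₂ = 12330 km = 1.233×10⁷ m.
Transfer ellipse a_t = (r₁ + r₂)/2 = 8.137×10⁶ m.
At r₁: circular v_c1 = √(μ/r₁) = 3295 m/s; transfer-periapsis v_p = √[μ(2/r₁ − 1/a_t)] = 4056 m/s.
Δv₁ = v_p − v_c1 = 761.1 m/s.

Δv ≈ 761 m/s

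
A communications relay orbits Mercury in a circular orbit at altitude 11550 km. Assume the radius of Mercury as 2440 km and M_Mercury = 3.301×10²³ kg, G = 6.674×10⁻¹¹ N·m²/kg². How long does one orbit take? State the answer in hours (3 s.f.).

μ = GM = 6.674×10⁻¹¹ × 3.301×10²³ = 2.203×10¹³ m³/s².
r = 2440 + 11550 = 13990 km = 1.3990×10⁷ m.
Kepler's third law: T = 2π√(r³/μ) = 2π√((1.399×10⁷)³ / 2.203×10¹³).
r³/μ = 1.243×10⁸ s², so T = 2π × 1.115×10⁴ = 7.005×10⁴ s.
Converting: 7.005×10⁴ s ÷ 3600 = 19.46 hours.

T ≈ 19.5 hours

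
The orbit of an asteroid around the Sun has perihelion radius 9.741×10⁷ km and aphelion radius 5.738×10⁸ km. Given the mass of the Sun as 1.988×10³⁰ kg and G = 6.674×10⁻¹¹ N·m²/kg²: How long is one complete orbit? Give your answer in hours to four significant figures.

T ≈ 29460 hours

μ = GM = 6.674×10⁻¹¹ × 1.988×10³⁰ = 1.327×10²⁰ m³/s².
Semi-major axis a = (r_p + r_a)/2 = (9.7410×10⁷ + 5.7380×10⁸)/2 = 3.3560×10⁸ km = 3.356×10¹¹ m.
By Kepler's third law T = 2π√(a³/μ) = 2π × 1.688×10⁷ = 1.061×10⁸ s.
= 29460 hours.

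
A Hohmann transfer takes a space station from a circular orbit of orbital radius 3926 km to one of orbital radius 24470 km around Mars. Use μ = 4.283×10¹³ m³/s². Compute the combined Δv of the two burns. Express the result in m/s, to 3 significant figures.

r₁ = 3926 km = 3.926×10⁶ m.
r₂ = 24470 km = 2.447×10⁷ m.
Transfer ellipse a_t = (r₁ + r₂)/2 = 1.420×10⁷ m.
At r₁: circular v_c1 = √(μ/r₁) = 3303 m/s; transfer-periapsis v_p = √[μ(2/r₁ − 1/a_t)] = 4336 m/s.
Δv₁ = v_p − v_c1 = 1033 m/s.
At r₂: circular v_c2 = √(μ/r₂) = 1323 m/s; transfer-apoapsis v_a = √[μ(2/r₂ − 1/a_t)] = 695.7 m/s.
Δv₂ = v_c2 − v_a = 627.3 m/s.
Total Δv = Δv₁ + Δv₂ = 1661 m/s.

Δv_total ≈ 1660 m/s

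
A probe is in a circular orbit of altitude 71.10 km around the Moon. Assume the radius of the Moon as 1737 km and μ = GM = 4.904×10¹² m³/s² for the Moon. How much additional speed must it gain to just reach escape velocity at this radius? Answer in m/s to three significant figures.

Δv ≈ 682 m/s

r = 1737 + 71.10 = 1808.1 km = 1.8081×10⁶ m.
Circular speed v_c = √(μ/r) = 1647 m/s.
Escape speed v_esc = √(2μ/r) = √2 × v_c = 2329 m/s.
Δv = v_esc − v_c = 682.2 m/s.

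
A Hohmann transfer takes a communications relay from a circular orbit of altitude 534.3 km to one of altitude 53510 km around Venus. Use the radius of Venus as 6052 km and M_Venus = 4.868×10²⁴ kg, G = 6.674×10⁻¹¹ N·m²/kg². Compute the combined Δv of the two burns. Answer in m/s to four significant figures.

μ = GM = 6.674×10⁻¹¹ × 4.868×10²⁴ = 3.249×10¹⁴ m³/s².
r₁ = 6052 + 534.3 = 6586.3 km = 6.5863×10⁶ m.
r₂ = 6052 + 53510 = 59562 km = 5.9562×10⁷ m.
Transfer ellipse a_t = (r₁ + r₂)/2 = 3.307×10⁷ m.
At r₁: circular v_c1 = √(μ/r₁) = 7023 m/s; transfer-periapsis v_p = √[μ(2/r₁ − 1/a_t)] = 9425 m/s.
Δv₁ = v_p − v_c1 = 2402 m/s.
At r₂: circular v_c2 = √(μ/r₂) = 2336 m/s; transfer-apoapsis v_a = √[μ(2/r₂ − 1/a_t)] = 1042 m/s.
Δv₂ = v_c2 − v_a = 1293 m/s.
Total Δv = Δv₁ + Δv₂ = 3695 m/s.

Δv_total ≈ 3695 m/s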